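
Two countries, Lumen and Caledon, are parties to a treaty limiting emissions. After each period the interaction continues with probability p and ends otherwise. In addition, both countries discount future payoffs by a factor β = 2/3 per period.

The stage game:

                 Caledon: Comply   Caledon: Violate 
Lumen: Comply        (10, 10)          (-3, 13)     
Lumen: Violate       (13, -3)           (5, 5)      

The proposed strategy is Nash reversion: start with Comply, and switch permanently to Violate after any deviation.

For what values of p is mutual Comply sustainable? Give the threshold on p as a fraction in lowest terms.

9/16

Expected continuation weight on next period's payoff is β·p = 2/3·p, which plays the role of the discount factor.
Cooperation requires 2/3·p ≥ (13−10)/(13−5) = 3/8, hence p ≥ 9/16.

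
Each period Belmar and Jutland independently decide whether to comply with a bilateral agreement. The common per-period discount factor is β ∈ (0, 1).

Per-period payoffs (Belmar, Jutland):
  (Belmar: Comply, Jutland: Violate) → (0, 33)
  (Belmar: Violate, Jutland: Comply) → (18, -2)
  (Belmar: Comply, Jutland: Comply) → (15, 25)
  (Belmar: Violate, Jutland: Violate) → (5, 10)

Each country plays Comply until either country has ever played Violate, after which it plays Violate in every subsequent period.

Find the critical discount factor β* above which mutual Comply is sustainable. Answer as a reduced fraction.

Belmar: cooperation gives 15 each period; deviation gives 18 once then 5 forever.
  15/(1−β) ≥ 18 + 5β/(1−β) ⇒ β ≥ 3/13.
Jutland: cooperation gives 25 each period; deviation gives 33 once then 10 forever.
  β ≥ 8/23.
Both must hold, so the binding constraint is Jutland's: β ≥ 8/23.

8/23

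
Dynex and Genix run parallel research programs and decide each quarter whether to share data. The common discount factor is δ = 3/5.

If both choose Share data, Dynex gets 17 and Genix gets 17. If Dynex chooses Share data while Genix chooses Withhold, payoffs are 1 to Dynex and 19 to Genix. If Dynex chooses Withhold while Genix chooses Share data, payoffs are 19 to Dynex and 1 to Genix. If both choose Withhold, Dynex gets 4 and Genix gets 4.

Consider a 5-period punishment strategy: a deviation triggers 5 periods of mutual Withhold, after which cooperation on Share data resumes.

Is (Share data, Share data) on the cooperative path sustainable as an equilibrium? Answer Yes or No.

A one-shot deviation gives 19 now, then 4 for 5 periods, then back to 17.
Gain from deviating: (19−17) today; loss: (17−4) in each of the next 5 periods.
No-deviation condition: (17−4)(δ+…+δ^5) ≥ 19−17, i.e. δ+…+δ^5 ≥ 2/13.
At δ = 3/5: δ+…+δ^5 = 1.3834 ≥ 0.1538.
So cooperation is sustainable.

Yes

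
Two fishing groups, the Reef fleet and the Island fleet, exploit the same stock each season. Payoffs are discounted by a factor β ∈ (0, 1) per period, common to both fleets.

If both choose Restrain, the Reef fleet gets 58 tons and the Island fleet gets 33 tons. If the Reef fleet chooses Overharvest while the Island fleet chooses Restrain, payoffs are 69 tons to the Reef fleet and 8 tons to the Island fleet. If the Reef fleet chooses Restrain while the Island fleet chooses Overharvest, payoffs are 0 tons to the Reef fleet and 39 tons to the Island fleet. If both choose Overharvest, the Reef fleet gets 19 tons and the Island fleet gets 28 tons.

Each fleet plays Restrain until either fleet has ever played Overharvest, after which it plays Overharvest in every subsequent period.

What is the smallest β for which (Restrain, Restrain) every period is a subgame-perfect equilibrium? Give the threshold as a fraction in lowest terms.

the Reef fleet's threshold: (69−58)/(69−19) = 11/50.
the Island fleet's threshold: (39−33)/(39−28) = 6/11.
11/50 < 6/11, so the Island fleet binds and β* = 6/11.

6/11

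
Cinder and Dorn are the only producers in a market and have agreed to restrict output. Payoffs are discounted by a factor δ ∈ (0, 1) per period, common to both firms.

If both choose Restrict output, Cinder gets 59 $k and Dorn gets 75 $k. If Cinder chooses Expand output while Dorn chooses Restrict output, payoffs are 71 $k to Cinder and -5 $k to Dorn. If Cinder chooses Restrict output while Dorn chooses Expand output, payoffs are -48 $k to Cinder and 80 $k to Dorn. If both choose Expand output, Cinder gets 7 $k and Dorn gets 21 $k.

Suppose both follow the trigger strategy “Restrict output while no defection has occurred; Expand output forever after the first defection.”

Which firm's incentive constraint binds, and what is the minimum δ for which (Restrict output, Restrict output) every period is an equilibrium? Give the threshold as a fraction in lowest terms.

Cinder's threshold: (71−59)/(71−7) = 3/16.
Dorn's threshold: (80−75)/(80−21) = 5/59.
3/16 > 5/59, so Cinder binds and δ* = 3/16.

Cinder; δ ≥ 3/16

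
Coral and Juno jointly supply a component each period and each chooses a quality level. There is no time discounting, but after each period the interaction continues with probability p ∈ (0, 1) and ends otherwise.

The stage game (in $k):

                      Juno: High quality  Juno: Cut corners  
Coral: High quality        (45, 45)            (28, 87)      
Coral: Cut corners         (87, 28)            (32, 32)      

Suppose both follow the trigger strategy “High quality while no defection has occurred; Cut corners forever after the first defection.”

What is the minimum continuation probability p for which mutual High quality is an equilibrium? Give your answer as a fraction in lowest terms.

42/55

Expected cooperation value is 45 + p·45 + p²·45 + … = 45/(1−p); deviation gives 87 + p·32/(1−p).
45 ≥ 87(1−p) + 32p ⇒ 55p ≥ 42 ⇒ p ≥ 42/55.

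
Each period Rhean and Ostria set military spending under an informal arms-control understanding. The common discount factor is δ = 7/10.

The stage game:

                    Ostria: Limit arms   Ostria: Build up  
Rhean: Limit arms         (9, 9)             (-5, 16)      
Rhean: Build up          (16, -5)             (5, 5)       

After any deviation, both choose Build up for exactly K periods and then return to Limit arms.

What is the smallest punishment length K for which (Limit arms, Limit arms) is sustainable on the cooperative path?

Need Σ_{k=1}^{K} δ^k ≥ (16−9)/(9−5) = 1.7500 at δ = 7/10.
At K = 3 the sum is 1.5330 < 1.7500; at K = 4 it is 1.7731 ≥ 1.7500.
So the minimum punishment length is K = 4.

4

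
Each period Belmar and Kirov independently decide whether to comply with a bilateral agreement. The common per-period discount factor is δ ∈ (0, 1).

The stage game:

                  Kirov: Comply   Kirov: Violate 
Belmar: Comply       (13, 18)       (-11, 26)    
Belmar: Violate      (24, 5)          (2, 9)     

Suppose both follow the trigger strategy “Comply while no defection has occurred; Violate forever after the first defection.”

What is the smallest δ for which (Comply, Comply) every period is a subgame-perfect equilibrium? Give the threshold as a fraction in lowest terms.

1/2

Belmar: cooperation gives 13 each period; deviation gives 24 once then 2 forever.
  13/(1−δ) ≥ 24 + 2δ/(1−δ) ⇒ δ ≥ 11/22 = 1/2.
Kirov: cooperation gives 18 each period; deviation gives 26 once then 9 forever.
  δ ≥ 8/17.
Both must hold, so the binding constraint is Belmar's: δ ≥ 1/2.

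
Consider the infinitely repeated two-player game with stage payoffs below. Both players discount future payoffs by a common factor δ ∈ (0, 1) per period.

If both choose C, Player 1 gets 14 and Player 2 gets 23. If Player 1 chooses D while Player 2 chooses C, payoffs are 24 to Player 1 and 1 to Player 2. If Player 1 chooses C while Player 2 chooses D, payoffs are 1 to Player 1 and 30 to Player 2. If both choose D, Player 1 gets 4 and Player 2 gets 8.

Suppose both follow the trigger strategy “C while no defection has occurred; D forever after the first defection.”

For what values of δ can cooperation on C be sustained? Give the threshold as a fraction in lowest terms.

1/2

For Player 1: deviation gain 24−14 = 10, per-period punishment loss 14−4 = 10. IC gives δ ≥ 10/20 = 1/2.
For Player 2: gain 7, loss 15 per period, so δ ≥ 7/22.
The tighter constraint is Player 1's, so cooperation needs δ ≥ 1/2.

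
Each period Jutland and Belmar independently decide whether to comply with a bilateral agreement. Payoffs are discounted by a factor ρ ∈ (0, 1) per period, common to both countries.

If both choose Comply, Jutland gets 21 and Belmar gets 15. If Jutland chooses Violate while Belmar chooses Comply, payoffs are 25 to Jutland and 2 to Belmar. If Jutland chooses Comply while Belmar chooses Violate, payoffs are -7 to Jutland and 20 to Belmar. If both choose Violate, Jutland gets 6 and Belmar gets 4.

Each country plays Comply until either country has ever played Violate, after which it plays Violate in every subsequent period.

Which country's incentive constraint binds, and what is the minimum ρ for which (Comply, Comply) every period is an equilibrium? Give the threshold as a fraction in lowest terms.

Belmar; ρ ≥ 5/16

Jutland: cooperation gives 21 each period; deviation gives 25 once then 6 forever.
  21/(1−ρ) ≥ 25 + 6ρ/(1−ρ) ⇒ ρ ≥ 4/19.
Belmar: cooperation gives 15 each period; deviation gives 20 once then 4 forever.
  ρ ≥ 5/16.
Both must hold, so the binding constraint is Belmar's: ρ ≥ 5/16.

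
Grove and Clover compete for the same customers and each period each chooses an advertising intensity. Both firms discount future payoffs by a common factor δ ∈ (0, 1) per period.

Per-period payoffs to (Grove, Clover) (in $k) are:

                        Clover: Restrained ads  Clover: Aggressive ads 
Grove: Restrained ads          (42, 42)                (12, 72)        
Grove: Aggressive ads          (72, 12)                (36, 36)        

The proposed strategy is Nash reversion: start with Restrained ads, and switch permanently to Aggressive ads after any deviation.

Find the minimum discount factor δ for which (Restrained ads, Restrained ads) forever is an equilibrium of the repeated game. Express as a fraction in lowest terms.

5/6

42/(1−δ) ≥ 72 + 36δ/(1−δ)
42 ≥ 72 − 36δ
δ ≥ 30/36 = 5/6.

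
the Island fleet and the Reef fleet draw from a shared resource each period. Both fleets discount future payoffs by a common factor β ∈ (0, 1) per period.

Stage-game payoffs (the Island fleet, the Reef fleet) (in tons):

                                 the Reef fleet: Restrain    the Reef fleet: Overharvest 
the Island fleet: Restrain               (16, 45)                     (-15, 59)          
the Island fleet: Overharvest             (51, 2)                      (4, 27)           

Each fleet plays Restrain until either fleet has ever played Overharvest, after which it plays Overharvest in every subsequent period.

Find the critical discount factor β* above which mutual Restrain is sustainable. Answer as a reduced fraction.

the Island fleet's threshold: (51−16)/(51−4) = 35/47.
the Reef fleet's threshold: (59−45)/(59−27) = 7/16.
35/47 > 7/16, so the Island fleet binds and β* = 35/47.

35/47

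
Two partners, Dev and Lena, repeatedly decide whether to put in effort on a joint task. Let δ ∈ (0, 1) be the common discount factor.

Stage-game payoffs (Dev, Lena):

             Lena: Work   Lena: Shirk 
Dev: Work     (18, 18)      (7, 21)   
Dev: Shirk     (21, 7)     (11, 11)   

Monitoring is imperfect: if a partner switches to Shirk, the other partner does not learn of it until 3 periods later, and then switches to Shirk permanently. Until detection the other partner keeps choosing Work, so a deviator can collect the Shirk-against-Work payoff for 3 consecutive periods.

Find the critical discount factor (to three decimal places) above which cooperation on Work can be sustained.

0.669

A deviator earns 21 for 3 periods, then 11 forever; cooperating earns 18 forever. Multiplying the IC by (1−δ):
18 ≥ 21(1−δ^3) + 11δ^3, so 10·δ^3 ≥ 3 and δ^3 ≥ 3/10.
δ ≥ (3/10)^(1/3) ≈ 0.669.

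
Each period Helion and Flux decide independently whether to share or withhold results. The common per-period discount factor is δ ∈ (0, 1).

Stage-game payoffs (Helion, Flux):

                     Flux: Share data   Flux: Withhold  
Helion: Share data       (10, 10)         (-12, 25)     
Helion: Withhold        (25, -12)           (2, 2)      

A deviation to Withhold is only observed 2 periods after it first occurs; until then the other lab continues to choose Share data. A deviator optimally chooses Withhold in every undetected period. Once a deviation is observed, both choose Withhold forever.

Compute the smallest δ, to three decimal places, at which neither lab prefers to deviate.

The best deviation is to choose Withhold for all 2 undetected periods, earning 25 each, then 2 forever once detected.
Deviation value: 25(1−δ^2)/(1−δ) + 2δ^2/(1−δ); cooperation value: 10/(1−δ).
IC: 10 ≥ 25(1−δ^2) + 2δ^2 = 25 − 23δ^2.
So δ^2 ≥ 15/23, giving δ ≥ (15/23)^(1/2) ≈ 0.808.

0.808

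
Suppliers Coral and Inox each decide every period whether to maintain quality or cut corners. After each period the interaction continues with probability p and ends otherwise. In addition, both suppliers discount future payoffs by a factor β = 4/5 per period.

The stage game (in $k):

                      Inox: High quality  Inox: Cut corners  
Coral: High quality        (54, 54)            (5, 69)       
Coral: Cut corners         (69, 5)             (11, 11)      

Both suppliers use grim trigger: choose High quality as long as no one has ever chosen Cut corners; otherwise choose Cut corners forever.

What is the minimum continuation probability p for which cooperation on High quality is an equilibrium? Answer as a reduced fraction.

Expected continuation weight on next period's payoff is β·p = 4/5·p, which plays the role of the discount factor.
Cooperation requires 4/5·p ≥ (69−54)/(69−11) = 15/58, hence p ≥ 75/232.

75/232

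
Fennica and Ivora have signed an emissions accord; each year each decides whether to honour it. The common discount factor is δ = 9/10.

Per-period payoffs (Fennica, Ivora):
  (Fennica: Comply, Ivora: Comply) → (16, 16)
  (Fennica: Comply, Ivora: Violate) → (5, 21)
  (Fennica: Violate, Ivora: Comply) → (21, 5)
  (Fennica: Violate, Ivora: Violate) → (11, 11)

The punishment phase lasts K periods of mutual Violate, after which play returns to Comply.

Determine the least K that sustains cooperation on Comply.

2

No profitable deviation requires (16−11)(δ+…+δ^K) ≥ 21−16, i.e. δ+…+δ^K ≥ 1 ≈ 1.0000.
With δ = 9/10, the partial sums are K=1: 0.9000, K=2: 1.7100.
K = 2 is the first length at which the sum reaches 1.0000.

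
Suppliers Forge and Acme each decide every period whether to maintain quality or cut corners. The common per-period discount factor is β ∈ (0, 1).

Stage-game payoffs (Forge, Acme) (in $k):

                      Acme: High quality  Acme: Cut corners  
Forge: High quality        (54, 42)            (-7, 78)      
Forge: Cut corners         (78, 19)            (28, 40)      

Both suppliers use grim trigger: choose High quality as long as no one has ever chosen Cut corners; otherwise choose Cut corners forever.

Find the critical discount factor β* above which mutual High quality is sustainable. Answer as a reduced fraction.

18/19

Forge: cooperation gives 54 each period; deviation gives 78 once then 28 forever.
  54/(1−β) ≥ 78 + 28β/(1−β) ⇒ β ≥ 24/50 = 12/25.
Acme: cooperation gives 42 each period; deviation gives 78 once then 40 forever.
  β ≥ 36/38 = 18/19.
Both must hold, so the binding constraint is Acme's: β ≥ 18/19.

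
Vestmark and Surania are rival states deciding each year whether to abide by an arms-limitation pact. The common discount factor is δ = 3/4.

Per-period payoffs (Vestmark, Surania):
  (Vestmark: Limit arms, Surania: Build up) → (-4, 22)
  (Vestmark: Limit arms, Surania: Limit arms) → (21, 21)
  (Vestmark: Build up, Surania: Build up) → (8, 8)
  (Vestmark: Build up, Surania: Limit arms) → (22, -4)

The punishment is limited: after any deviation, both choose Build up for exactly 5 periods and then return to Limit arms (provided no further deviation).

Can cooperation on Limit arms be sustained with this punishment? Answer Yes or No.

Yes

A one-shot deviation gives 22 now, then 8 for 5 periods, then back to 21.
Gain from deviating: (22−21) today; loss: (21−8) in each of the next 5 periods.
No-deviation condition: (21−8)(δ+…+δ^5) ≥ 22−21, i.e. δ+…+δ^5 ≥ 1/13.
At δ = 3/4: δ+…+δ^5 = 2.2881 ≥ 0.0769.
So cooperation is sustainable.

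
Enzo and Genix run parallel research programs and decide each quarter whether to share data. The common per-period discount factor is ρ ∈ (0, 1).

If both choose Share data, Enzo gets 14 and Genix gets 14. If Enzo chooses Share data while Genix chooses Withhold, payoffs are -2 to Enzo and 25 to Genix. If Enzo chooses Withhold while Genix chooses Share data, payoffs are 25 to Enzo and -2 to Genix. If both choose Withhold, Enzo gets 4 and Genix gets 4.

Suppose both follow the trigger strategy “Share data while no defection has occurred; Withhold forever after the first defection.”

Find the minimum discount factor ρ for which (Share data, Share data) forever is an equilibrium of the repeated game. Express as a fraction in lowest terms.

14/(1−ρ) ≥ 25 + 4ρ/(1−ρ)
14 ≥ 25 − 21ρ
ρ ≥ 11/21.

11/21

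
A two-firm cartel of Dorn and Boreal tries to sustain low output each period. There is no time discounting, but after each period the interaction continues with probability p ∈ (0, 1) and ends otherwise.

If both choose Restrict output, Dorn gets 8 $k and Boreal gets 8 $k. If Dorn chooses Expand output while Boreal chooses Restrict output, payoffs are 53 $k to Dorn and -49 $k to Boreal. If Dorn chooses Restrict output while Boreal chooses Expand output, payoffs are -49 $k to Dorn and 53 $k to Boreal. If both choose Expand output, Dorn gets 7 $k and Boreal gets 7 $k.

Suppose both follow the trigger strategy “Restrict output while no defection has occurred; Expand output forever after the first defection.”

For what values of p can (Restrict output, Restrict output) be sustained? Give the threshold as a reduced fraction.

45/46

Expected cooperation value is 8 + p·8 + p²·8 + … = 8/(1−p); deviation gives 53 + p·7/(1−p).
8 ≥ 53(1−p) + 7p ⇒ 46p ≥ 45 ⇒ p ≥ 45/46.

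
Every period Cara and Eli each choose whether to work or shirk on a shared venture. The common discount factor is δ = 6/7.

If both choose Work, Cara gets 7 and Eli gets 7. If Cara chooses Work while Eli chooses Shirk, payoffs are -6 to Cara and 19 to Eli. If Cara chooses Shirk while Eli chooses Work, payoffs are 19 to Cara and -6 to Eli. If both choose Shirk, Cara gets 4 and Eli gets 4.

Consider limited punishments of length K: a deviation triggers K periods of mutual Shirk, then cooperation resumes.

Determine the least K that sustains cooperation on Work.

No profitable deviation requires (7−4)(δ+…+δ^K) ≥ 19−7, i.e. δ+…+δ^K ≥ 4 ≈ 4.0000.
With δ = 6/7, the partial sums are K=1: 0.8571, K=2: 1.5918, …, K=6: 3.6206, K=7: 3.9605, K=8: 4.2519.
K = 8 is the first length at which the sum reaches 4.0000.

8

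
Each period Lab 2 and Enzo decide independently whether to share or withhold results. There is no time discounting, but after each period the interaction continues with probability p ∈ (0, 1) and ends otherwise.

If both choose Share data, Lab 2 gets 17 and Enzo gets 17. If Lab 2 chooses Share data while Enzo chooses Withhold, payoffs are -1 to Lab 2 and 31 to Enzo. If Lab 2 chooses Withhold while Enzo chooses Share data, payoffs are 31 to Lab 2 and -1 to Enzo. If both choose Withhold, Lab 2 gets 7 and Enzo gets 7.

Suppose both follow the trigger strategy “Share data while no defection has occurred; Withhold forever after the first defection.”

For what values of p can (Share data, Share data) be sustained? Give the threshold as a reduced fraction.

7/12

Expected cooperation value is 17 + p·17 + p²·17 + … = 17/(1−p); deviation gives 31 + p·7/(1−p).
17 ≥ 31(1−p) + 7p ⇒ 24p ≥ 14 ⇒ p ≥ 14/24 = 7/12.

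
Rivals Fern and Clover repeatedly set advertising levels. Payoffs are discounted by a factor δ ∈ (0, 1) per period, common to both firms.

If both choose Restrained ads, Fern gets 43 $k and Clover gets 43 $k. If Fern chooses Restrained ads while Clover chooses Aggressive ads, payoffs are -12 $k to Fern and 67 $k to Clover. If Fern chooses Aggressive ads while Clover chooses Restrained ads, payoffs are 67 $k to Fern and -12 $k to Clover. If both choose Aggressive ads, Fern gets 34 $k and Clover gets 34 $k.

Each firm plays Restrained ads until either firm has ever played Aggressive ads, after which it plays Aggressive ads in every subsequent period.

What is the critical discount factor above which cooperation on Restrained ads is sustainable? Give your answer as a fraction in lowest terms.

43/(1−δ) ≥ 67 + 34δ/(1−δ)
43 ≥ 67 − 33δ
δ ≥ 24/33 = 8/11.

8/11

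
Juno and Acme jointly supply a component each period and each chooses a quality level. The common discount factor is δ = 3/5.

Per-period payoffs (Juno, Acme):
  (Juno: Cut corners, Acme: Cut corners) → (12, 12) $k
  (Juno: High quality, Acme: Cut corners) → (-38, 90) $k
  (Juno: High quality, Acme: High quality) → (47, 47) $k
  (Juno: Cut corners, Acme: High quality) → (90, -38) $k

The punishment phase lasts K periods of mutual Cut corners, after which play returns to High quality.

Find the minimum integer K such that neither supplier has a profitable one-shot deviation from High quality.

4

Need Σ_{k=1}^{K} δ^k ≥ (90−47)/(47−12) = 1.2286 at δ = 3/5.
At K = 3 the sum is 1.1760 < 1.2286; at K = 4 it is 1.3056 ≥ 1.2286.
So the minimum punishment length is K = 4.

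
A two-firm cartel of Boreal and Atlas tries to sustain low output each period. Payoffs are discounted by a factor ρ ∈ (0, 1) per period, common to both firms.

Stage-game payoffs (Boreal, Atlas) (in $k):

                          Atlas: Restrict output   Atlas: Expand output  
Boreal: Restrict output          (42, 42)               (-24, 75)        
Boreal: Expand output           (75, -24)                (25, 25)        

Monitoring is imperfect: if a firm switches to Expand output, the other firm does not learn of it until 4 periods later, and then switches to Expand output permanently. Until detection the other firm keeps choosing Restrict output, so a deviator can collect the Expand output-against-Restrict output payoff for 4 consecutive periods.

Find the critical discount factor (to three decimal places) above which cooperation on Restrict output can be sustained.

0.901

The best deviation is to choose Expand output for all 4 undetected periods, earning 75 each, then 25 forever once detected.
Deviation value: 75(1−ρ^4)/(1−ρ) + 25ρ^4/(1−ρ); cooperation value: 42/(1−ρ).
IC: 42 ≥ 75(1−ρ^4) + 25ρ^4 = 75 − 50ρ^4.
So ρ^4 ≥ 33/50, giving ρ ≥ (33/50)^(1/4) ≈ 0.901.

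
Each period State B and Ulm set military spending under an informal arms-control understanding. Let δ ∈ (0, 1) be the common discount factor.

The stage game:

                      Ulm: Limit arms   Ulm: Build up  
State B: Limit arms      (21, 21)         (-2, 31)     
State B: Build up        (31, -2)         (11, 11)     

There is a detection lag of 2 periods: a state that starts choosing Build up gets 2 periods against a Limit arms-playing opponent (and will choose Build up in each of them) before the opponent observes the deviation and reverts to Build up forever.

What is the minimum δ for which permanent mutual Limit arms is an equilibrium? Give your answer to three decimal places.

A deviator earns 31 for 2 periods, then 11 forever; cooperating earns 21 forever. Multiplying the IC by (1−δ):
21 ≥ 31(1−δ^2) + 11δ^2, so 20·δ^2 ≥ 10 and δ^2 ≥ 1/2.
δ ≥ (1/2)^(1/2) ≈ 0.707.

0.707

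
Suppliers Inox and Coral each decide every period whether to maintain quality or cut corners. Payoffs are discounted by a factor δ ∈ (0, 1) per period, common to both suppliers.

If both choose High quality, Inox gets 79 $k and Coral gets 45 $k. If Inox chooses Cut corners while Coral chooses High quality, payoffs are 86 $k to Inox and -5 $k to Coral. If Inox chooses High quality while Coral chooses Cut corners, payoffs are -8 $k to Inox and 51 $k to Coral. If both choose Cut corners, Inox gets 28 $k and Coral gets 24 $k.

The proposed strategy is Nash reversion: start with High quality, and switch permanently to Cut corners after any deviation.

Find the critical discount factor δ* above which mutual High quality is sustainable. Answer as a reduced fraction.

Inox: cooperation gives 79 each period; deviation gives 86 once then 28 forever.
  79/(1−δ) ≥ 86 + 28δ/(1−δ) ⇒ δ ≥ 7/58.
Coral: cooperation gives 45 each period; deviation gives 51 once then 24 forever.
  δ ≥ 6/27 = 2/9.
Both must hold, so the binding constraint is Coral's: δ ≥ 2/9.

2/9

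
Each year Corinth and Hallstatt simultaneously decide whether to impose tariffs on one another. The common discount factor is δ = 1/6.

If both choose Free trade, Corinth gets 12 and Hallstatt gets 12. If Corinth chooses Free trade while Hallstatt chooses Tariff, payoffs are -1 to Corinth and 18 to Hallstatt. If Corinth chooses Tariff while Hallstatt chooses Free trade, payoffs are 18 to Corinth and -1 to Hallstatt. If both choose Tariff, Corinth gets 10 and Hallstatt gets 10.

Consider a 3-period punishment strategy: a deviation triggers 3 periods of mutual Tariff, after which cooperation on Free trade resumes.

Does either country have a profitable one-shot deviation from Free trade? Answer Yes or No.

Yes

Comparing payoff streams over the 4 periods until play realigns: cooperate → 12(1+δ+…+δ^3); deviate → 18 + 10(δ+…+δ^3).
Cooperation is sustained iff (12−10)(δ+…+δ^3) ≥ 18−12.
δ+…+δ^3 = 1/6·(1−(1/6)^3)/(1−1/6) = 0.1991, and (18−12)/(12−10) = 3.0000.
0.1991 < 3.0000, so cooperation is not sustainable.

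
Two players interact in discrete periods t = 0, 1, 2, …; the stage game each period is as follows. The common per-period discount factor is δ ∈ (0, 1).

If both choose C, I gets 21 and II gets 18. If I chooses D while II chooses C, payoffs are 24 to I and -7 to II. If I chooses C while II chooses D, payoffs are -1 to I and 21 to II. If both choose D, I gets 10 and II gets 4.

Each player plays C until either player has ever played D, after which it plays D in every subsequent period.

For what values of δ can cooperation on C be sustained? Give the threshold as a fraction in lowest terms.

I's threshold: (24−21)/(24−10) = 3/14.
II's threshold: (21−18)/(21−4) = 3/17.
3/14 > 3/17, so I binds and δ* = 3/14.

3/14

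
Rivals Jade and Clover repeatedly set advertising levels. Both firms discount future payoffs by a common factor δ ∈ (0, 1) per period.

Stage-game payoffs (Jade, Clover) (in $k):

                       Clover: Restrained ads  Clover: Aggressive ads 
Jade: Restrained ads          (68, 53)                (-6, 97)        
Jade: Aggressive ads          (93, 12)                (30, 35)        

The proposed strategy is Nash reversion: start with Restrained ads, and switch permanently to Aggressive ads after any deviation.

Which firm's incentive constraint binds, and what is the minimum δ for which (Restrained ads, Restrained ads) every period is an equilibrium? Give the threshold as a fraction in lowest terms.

Clover; δ ≥ 22/31

Jade's threshold: (93−68)/(93−30) = 25/63.
Clover's threshold: (97−53)/(97−35) = 22/31.
25/63 < 22/31, so Clover binds and δ* = 22/31.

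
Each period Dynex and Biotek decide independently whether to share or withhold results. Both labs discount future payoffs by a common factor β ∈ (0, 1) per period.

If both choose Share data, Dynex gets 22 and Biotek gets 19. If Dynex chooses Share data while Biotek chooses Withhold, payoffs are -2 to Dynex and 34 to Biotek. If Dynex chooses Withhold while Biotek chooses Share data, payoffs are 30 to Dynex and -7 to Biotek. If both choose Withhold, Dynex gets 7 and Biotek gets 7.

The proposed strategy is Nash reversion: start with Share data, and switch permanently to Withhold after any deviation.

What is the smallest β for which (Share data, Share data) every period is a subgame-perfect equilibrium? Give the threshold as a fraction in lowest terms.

Dynex's threshold: (30−22)/(30−7) = 8/23.
Biotek's threshold: (34−19)/(34−7) = 5/9.
8/23 < 5/9, so Biotek binds and β* = 5/9.

5/9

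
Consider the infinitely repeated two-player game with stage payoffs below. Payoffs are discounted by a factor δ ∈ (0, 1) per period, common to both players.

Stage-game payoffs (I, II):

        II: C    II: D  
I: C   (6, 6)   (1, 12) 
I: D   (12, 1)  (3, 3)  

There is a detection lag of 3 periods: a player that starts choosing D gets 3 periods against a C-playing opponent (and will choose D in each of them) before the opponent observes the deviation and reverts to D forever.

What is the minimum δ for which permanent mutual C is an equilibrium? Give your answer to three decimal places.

The best deviation is to choose D for all 3 undetected periods, earning 12 each, then 3 forever once detected.
Deviation value: 12(1−δ^3)/(1−δ) + 3δ^3/(1−δ); cooperation value: 6/(1−δ).
IC: 6 ≥ 12(1−δ^3) + 3δ^3 = 12 − 9δ^3.
So δ^3 ≥ 6/9 = 2/3, giving δ ≥ (2/3)^(1/3) ≈ 0.874.

0.874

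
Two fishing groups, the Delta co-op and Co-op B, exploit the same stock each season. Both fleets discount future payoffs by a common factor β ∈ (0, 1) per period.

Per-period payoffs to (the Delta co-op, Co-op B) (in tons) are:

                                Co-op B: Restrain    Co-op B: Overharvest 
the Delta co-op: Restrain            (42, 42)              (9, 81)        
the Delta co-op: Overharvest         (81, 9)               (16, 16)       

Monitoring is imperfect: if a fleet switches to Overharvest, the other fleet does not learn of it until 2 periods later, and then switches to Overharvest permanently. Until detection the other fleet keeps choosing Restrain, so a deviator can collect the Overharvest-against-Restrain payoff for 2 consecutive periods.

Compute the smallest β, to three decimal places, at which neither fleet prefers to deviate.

A deviator earns 81 for 2 periods, then 16 forever; cooperating earns 42 forever. Multiplying the IC by (1−β):
42 ≥ 81(1−β^2) + 16β^2, so 65·β^2 ≥ 39 and β^2 ≥ 3/5.
β ≥ (3/5)^(1/2) ≈ 0.775.

0.775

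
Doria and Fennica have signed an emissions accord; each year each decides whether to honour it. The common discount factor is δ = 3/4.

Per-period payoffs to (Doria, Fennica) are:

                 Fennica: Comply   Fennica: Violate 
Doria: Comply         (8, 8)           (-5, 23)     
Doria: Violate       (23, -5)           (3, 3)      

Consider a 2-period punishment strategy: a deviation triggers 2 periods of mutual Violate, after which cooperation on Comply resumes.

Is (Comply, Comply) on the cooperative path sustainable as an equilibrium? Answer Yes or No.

A one-shot deviation gives 23 now, then 3 for 2 periods, then back to 8.
Gain from deviating: (23−8) today; loss: (8−3) in each of the next 2 periods.
No-deviation condition: (8−3)(δ+…+δ^2) ≥ 23−8, i.e. δ+…+δ^2 ≥ 3.
At δ = 3/4: δ+…+δ^2 = 1.3125 < 3.0000.
So cooperation is not sustainable.

No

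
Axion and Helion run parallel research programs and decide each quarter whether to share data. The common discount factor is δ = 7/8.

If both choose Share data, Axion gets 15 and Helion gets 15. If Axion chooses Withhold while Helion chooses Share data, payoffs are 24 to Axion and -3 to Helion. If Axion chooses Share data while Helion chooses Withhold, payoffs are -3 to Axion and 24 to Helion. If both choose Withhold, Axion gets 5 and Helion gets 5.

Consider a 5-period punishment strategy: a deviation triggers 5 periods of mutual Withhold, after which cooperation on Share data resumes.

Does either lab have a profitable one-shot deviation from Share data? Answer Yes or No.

A one-shot deviation gives 24 now, then 5 for 5 periods, then back to 15.
Gain from deviating: (24−15) today; loss: (15−5) in each of the next 5 periods.
No-deviation condition: (15−5)(δ+…+δ^5) ≥ 24−15, i.e. δ+…+δ^5 ≥ 9/10.
At δ = 7/8: δ+…+δ^5 = 3.4096 ≥ 0.9000.
So cooperation is sustainable.

No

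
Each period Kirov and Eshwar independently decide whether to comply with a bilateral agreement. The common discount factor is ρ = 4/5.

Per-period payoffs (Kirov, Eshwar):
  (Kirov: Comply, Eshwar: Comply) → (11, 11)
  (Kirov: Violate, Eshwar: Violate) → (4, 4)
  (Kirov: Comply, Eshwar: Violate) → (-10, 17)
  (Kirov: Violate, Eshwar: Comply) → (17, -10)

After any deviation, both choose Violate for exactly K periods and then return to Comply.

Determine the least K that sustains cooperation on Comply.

2

No profitable deviation requires (11−4)(ρ+…+ρ^K) ≥ 17−11, i.e. ρ+…+ρ^K ≥ 6/7 ≈ 0.8571.
With ρ = 4/5, the partial sums are K=1: 0.8000, K=2: 1.4400.
K = 2 is the first length at which the sum reaches 0.8571.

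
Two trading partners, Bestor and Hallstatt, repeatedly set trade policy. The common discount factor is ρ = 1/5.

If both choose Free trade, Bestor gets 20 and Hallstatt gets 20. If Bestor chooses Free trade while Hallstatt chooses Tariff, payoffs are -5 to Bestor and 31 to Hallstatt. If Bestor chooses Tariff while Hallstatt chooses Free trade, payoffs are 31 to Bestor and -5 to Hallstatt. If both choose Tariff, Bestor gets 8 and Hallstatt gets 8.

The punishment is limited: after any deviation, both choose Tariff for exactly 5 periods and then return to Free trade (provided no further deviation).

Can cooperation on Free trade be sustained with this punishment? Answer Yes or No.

Comparing payoff streams over the 6 periods until play realigns: cooperate → 20(1+ρ+…+ρ^5); deviate → 31 + 8(ρ+…+ρ^5).
Cooperation is sustained iff (20−8)(ρ+…+ρ^5) ≥ 31−20.
ρ+…+ρ^5 = 1/5·(1−(1/5)^5)/(1−1/5) = 0.2499, and (31−20)/(20−8) = 0.9167.
0.2499 < 0.9167, so cooperation is not sustainable.

No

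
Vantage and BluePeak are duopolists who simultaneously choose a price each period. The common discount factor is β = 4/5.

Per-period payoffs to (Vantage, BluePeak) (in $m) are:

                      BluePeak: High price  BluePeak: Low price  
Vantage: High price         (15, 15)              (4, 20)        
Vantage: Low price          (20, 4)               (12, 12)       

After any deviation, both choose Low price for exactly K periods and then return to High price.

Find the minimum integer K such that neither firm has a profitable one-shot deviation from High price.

3

No profitable deviation requires (15−12)(β+…+β^K) ≥ 20−15, i.e. β+…+β^K ≥ 5/3 ≈ 1.6667.
With β = 4/5, the partial sums are K=1: 0.8000, K=2: 1.4400, K=3: 1.9520.
K = 3 is the first length at which the sum reaches 1.6667.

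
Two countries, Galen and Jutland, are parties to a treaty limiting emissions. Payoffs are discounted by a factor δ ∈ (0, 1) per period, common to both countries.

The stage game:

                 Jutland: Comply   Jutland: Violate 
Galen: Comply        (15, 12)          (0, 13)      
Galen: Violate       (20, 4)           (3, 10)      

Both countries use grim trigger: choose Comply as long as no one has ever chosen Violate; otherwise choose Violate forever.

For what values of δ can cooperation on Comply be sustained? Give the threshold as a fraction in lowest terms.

1/3

For Galen: deviation gain 20−15 = 5, per-period punishment loss 15−3 = 12. IC gives δ ≥ 5/17.
For Jutland: gain 1, loss 2 per period, so δ ≥ 1/3.
The tighter constraint is Jutland's, so cooperation needs δ ≥ 1/3.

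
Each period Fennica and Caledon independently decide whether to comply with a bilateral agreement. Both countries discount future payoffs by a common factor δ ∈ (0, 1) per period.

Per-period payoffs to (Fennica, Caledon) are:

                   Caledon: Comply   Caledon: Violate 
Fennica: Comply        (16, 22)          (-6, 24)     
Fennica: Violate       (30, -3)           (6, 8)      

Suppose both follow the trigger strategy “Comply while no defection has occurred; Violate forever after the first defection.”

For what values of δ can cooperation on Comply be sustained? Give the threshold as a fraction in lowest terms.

7/12

For Fennica: deviation gain 30−16 = 14, per-period punishment loss 16−6 = 10. IC gives δ ≥ 14/24 = 7/12.
For Caledon: gain 2, loss 14 per period, so δ ≥ 2/16 = 1/8.
The tighter constraint is Fennica's, so cooperation needs δ ≥ 7/12.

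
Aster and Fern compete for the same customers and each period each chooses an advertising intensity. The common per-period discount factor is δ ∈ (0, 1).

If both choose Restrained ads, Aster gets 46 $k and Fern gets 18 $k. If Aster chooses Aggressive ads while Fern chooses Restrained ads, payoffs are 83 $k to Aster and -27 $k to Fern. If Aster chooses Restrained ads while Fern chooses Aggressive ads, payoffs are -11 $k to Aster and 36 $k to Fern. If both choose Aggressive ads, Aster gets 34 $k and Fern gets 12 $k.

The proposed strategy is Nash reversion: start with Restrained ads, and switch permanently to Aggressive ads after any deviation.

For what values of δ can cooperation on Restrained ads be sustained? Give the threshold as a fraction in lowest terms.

37/49

Aster: cooperation gives 46 each period; deviation gives 83 once then 34 forever.
  46/(1−δ) ≥ 83 + 34δ/(1−δ) ⇒ δ ≥ 37/49.
Fern: cooperation gives 18 each period; deviation gives 36 once then 12 forever.
  δ ≥ 18/24 = 3/4.
Both must hold, so the binding constraint is Aster's: δ ≥ 37/49.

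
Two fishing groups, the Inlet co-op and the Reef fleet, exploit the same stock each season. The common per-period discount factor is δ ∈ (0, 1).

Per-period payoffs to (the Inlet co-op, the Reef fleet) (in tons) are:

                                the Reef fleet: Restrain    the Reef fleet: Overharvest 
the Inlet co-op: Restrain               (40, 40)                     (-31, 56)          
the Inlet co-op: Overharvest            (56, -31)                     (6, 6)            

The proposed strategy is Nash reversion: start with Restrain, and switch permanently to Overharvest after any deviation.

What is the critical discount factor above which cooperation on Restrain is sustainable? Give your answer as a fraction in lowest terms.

8/25

Under grim trigger the critical discount factor is (T−C)/(T−P) with T = 56, C = 40, P = 6.
δ* = (56−40)/(56−6) = 16/50 = 8/25.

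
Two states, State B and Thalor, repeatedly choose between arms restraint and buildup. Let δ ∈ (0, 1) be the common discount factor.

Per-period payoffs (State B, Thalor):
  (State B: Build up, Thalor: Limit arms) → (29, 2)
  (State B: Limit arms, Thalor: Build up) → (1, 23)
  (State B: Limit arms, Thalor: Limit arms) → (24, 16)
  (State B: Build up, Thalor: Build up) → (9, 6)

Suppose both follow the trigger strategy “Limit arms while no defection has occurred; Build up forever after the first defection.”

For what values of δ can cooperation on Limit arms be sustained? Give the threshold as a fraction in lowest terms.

7/17

State B: cooperation gives 24 each period; deviation gives 29 once then 9 forever.
  24/(1−δ) ≥ 29 + 9δ/(1−δ) ⇒ δ ≥ 5/20 = 1/4.
Thalor: cooperation gives 16 each period; deviation gives 23 once then 6 forever.
  δ ≥ 7/17.
Both must hold, so the binding constraint is Thalor's: δ ≥ 7/17.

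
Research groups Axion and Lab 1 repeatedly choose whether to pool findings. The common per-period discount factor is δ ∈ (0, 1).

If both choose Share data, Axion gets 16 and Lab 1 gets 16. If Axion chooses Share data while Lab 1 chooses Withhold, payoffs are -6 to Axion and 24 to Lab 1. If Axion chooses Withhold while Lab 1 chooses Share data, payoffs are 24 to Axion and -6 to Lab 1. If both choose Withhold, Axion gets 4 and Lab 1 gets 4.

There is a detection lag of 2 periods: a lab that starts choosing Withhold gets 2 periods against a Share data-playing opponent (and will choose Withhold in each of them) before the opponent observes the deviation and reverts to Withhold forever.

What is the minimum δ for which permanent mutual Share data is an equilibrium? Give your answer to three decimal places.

The best deviation is to choose Withhold for all 2 undetected periods, earning 24 each, then 4 forever once detected.
Deviation value: 24(1−δ^2)/(1−δ) + 4δ^2/(1−δ); cooperation value: 16/(1−δ).
IC: 16 ≥ 24(1−δ^2) + 4δ^2 = 24 − 20δ^2.
So δ^2 ≥ 8/20 = 2/5, giving δ ≥ (2/5)^(1/2) ≈ 0.632.

0.632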